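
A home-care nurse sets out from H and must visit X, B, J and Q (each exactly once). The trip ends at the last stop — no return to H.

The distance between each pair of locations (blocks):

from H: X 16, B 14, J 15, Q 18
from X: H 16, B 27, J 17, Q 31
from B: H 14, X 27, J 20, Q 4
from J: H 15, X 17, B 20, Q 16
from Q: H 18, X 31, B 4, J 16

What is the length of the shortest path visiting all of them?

There are 4! = 24 possible orderings.
H - X - B - J - Q: 16+27+20+16 = 79
H - X - B - Q - J: 16+27+4+16 = 63
H - X - J - B - Q: 16+17+20+4 = 57
H - X - J - Q - B: 16+17+16+4 = 53
H - X - Q - B - J: 16+31+4+20 = 71
H - X - Q - J - B: 16+31+16+20 = 83
H - B - X - J - Q: 14+27+17+16 = 74
H - B - X - Q - J: 14+27+31+16 = 88
H - B - J - X - Q: 14+20+17+31 = 82
H - B - J - Q - X: 14+20+16+31 = 81
H - B - Q - X - J: 14+4+31+17 = 66
H - B - Q - J - X: 14+4+16+17 = 51
H - J - X - B - Q: 15+17+27+4 = 63
H - J - X - Q - B: 15+17+31+4 = 67
… (10 more)
The minimum is 51.
One shortest path: H → B → Q → J → X.

Minimum one-way distance = 51 blocks.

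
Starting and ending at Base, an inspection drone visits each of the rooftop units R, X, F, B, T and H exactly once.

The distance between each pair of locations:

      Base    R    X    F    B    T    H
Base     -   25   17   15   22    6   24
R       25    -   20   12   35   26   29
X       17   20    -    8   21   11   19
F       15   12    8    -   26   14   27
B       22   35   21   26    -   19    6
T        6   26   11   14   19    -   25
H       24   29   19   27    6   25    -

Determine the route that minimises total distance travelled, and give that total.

Minimum total distance: 94.

There are 360 distinct closed tours to check (reversals are equivalent).
Base → R → X → F → B → T → H → Base: 25+20+8+26+19+25+24 = 147
Base → R → X → F → B → H → T → Base: 25+20+8+26+6+25+6 = 116
Base → R → X → F → T → B → H → Base: 25+20+8+14+19+6+24 = 116
Base → R → X → F → T → H → B → Base: 25+20+8+14+25+6+22 = 120
Base → R → X → F → H → B → T → Base: 25+20+8+27+6+19+6 = 111
Base → R → X → F → H → T → B → Base: 25+20+8+27+25+19+22 = 146
Base → R → X → B → F → T → H → Base: 25+20+21+26+14+25+24 = 155
Base → R → X → B → F → H → T → Base: 25+20+21+26+27+25+6 = 150
… (352 more)
Base → B → H → R → F → X → T → Base: 22+6+29+12+8+11+6 = 94  ← best
The minimum is 94.
One optimal route: Base → B → H → R → F → X → T → Base (or its reverse).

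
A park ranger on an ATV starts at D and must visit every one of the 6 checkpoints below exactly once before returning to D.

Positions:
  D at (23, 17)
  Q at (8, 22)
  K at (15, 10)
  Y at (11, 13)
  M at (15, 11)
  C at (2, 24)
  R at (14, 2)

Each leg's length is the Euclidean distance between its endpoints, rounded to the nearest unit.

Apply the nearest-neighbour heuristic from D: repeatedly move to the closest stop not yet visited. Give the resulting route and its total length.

At D the remaining stops are M 10, K 11, Y 13, Q 16, R 17, C 22; go to M.
At M the remaining stops are K 1, Y 4, R 9, Q 13, C 18; go to K.
At K the remaining stops are Y 5, R 8, Q 14, C 19; go to Y.
At Y the remaining stops are Q 9, R 11, C 14; go to Q.
At Q the remaining stops are C 6, R 21; go to C.
At C the remaining stops are R 25; go to R.
Return R→D: 17.
Total = 10 + 1 + 5 + 9 + 6 + 25 + 17 = 73.

Total distance 73 via the nearest-neighbour route D → M → K → Y → Q → C → R → D.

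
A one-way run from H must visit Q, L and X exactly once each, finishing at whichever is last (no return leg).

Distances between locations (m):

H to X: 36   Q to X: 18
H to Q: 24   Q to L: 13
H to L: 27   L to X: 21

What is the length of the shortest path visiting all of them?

There are 3! = 6 possible orderings.
H - Q - L - X: 24+13+21 = 58
H - Q - X - L: 24+18+21 = 63
H - L - Q - X: 27+13+18 = 58
H - L - X - Q: 27+21+18 = 66
H - X - Q - L: 36+18+13 = 67
H - X - L - Q: 36+21+13 = 70
The minimum is 58.
One shortest path: H → Q → L → X.

Minimum one-way distance = 58 m.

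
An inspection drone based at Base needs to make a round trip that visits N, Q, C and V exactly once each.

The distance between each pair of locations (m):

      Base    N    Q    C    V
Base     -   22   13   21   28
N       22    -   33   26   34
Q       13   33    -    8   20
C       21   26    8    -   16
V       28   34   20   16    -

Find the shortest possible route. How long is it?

93 m — the shortest possible round trip.

There are 12 distinct closed tours to check (reversals are equivalent).
Base → N → Q → C → V → Base: 22+33+8+16+28 = 107
Base → N → Q → V → C → Base: 22+33+20+16+21 = 112
Base → N → C → Q → V → Base: 22+26+8+20+28 = 104
Base → N → C → V → Q → Base: 22+26+16+20+13 = 97
Base → N → V → Q → C → Base: 22+34+20+8+21 = 105
Base → N → V → C → Q → Base: 22+34+16+8+13 = 93
Base → Q → N → C → V → Base: 13+33+26+16+28 = 116
Base → Q → N → V → C → Base: 13+33+34+16+21 = 117
Base → Q → C → N → V → Base: 13+8+26+34+28 = 109
Base → Q → V → N → C → Base: 13+20+34+26+21 = 114
Base → C → N → Q → V → Base: 21+26+33+20+28 = 128
Base → C → Q → N → V → Base: 21+8+33+34+28 = 124
The minimum is 93.
One optimal route: Base → N → V → C → Q → Base (or its reverse).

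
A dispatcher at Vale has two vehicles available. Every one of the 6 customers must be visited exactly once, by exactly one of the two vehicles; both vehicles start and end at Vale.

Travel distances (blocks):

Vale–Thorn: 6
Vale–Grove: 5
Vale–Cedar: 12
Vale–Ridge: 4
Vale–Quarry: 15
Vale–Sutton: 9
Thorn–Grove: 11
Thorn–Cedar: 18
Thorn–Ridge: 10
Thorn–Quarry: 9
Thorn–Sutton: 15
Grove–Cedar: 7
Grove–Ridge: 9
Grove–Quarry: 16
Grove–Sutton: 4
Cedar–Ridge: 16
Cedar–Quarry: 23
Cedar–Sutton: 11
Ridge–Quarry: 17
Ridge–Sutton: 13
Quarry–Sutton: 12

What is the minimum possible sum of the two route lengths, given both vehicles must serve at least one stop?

Check every non-empty split of the stops between the two vehicles; for each half take its own optimal tour:
  {Thorn} + {Grove, Cedar, Ridge, Quarry, Sutton}: 12 + 56 = 68
  {Grove} + {Thorn, Cedar, Ridge, Quarry, Sutton}: 10 + 58 = 68
  {Thorn, Grove} + {Cedar, Ridge, Quarry, Sutton}: 22 + 56 = 78
  {Cedar} + {Thorn, Grove, Ridge, Quarry, Sutton}: 24 + 44 = 68
  {Thorn, Cedar} + {Grove, Ridge, Quarry, Sutton}: 36 + 42 = 78
  {Grove, Cedar} + {Thorn, Ridge, Quarry, Sutton}: 24 + 44 = 68
  … (31 splits in total)
  {Ridge} + {Thorn, Grove, Cedar, Quarry, Sutton}: 8 + 50 = 58  ← best
Best: vehicle 1 Vale → Ridge → Vale = 8; vehicle 2 Vale → Thorn → Quarry → Sutton → Grove → Cedar → Vale = 50; combined 58.

58 blocks — the smallest possible combined total.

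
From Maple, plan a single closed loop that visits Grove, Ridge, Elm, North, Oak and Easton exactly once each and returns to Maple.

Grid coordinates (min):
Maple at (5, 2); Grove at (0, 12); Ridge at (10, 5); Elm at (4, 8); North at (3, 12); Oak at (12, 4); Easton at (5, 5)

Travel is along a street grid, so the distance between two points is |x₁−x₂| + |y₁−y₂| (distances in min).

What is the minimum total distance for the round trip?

With 6 stops there are 6!/2 = 360 distinct round trips (a route and its reverse cost the same).
Maple → Grove → Ridge → Elm → North → Oak → Easton → Maple: 15+17+9+5+17+8+3 = 74
Maple → Grove → Ridge → Elm → North → Easton → Oak → Maple: 15+17+9+5+9+8+9 = 72
Maple → Grove → Ridge → Elm → Oak → North → Easton → Maple: 15+17+9+12+17+9+3 = 82
Maple → Grove → Ridge → Elm → Oak → Easton → North → Maple: 15+17+9+12+8+9+12 = 82
Maple → Grove → Ridge → Elm → Easton → North → Oak → Maple: 15+17+9+4+9+17+9 = 80
Maple → Grove → Ridge → Elm → Easton → Oak → North → Maple: 15+17+9+4+8+17+12 = 82
Maple → Grove → Ridge → North → Elm → Oak → Easton → Maple: 15+17+14+5+12+8+3 = 74
Maple → Grove → Ridge → North → Elm → Easton → Oak → Maple: 15+17+14+5+4+8+9 = 72
… (352 more)
Maple → Grove → North → Elm → Easton → Ridge → Oak → Maple: 15+3+5+4+5+3+9 = 44  ← best
The minimum is 44.
One optimal route: Maple → Grove → North → Elm → Easton → Ridge → Oak → Maple (or its reverse).

Minimum total distance: 44 min.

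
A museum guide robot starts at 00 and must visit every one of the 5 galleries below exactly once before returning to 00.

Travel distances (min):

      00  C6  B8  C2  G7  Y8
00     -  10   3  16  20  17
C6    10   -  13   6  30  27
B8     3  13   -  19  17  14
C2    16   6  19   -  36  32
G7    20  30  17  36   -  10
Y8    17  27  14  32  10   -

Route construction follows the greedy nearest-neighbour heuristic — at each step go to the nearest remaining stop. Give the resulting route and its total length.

At 00 the remaining stops are B8 3, C6 10, C2 16, Y8 17, G7 20; go to B8.
At B8 the remaining stops are C6 13, Y8 14, G7 17, C2 19; go to C6.
At C6 the remaining stops are C2 6, Y8 27, G7 30; go to C2.
At C2 the remaining stops are Y8 32, G7 36; go to Y8.
At Y8 the remaining stops are G7 10; go to G7.
Return G7→00: 20.
Total = 3 + 13 + 6 + 32 + 10 + 20 = 84.

84 min along 00 → B8 → C6 → C2 → Y8 → G7 → 00.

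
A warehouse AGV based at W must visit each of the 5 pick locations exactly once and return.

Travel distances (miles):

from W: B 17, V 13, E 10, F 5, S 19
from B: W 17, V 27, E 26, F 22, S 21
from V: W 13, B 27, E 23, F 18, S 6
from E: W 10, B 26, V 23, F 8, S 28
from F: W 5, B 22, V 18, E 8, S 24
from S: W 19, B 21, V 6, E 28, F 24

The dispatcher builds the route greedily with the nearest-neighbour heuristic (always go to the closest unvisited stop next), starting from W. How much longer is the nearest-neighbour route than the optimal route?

1 miles longer than the optimal tour.

W: F=5, E=10, V=13, B=17, S=19 ⇒ F
F: E=8, V=18, B=22, S=24 ⇒ E
E: V=23, B=26, S=28 ⇒ V
V: S=6, B=27 ⇒ S
S: B=21 ⇒ B
NN route W → F → E → V → S → B → W costs 80.
Optimal: W → V → S → B → E → F → W costs 79 (by enumerating all 60 distinct tours).
Excess = 80 − 79 = 1.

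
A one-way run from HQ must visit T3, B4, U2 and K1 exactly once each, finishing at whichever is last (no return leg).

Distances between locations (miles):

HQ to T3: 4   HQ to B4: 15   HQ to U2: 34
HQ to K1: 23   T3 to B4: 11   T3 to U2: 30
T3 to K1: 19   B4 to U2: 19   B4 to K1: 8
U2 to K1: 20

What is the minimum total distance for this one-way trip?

43 miles — the minimum one-way total.

There are 4! = 24 possible orderings.
HQ→T3→B4→U2→K1: 4+11+19+20 = 54
HQ→T3→B4→K1→U2: 4+11+8+20 = 43
HQ→T3→U2→B4→K1: 4+30+19+8 = 61
HQ→T3→U2→K1→B4: 4+30+20+8 = 62
HQ→T3→K1→B4→U2: 4+19+8+19 = 50
HQ→T3→K1→U2→B4: 4+19+20+19 = 62
HQ→B4→T3→U2→K1: 15+11+30+20 = 76
HQ→B4→T3→K1→U2: 15+11+19+20 = 65
HQ→B4→U2→T3→K1: 15+19+30+19 = 83
HQ→B4→U2→K1→T3: 15+19+20+19 = 73
HQ→B4→K1→T3→U2: 15+8+19+30 = 72
HQ→B4→K1→U2→T3: 15+8+20+30 = 73
HQ→U2→T3→B4→K1: 34+30+11+8 = 83
HQ→U2→T3→K1→B4: 34+30+19+8 = 91
… (10 more)
The minimum is 43.
One shortest path: HQ → T3 → B4 → K1 → U2.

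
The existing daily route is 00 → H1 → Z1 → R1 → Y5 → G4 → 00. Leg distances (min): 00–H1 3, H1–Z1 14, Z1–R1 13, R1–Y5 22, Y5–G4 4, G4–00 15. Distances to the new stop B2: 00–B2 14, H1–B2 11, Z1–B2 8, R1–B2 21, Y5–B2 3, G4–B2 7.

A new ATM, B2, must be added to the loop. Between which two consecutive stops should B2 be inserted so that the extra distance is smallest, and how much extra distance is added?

+2 min — insert B2 between R1 and Y5.

Insertion cost between consecutive stops i–j is d(i,B2) + d(B2,j) − d(i,j):
  between 00 and H1: 14 + 11 − 3 = 22
  between H1 and Z1: 11 + 8 − 14 = 5
  between Z1 and R1: 8 + 21 − 13 = 16
  between R1 and Y5: 21 + 3 − 22 = 2
  between Y5 and G4: 3 + 7 − 4 = 6
  between G4 and 00: 7 + 14 − 15 = 6
Cheapest insertion is between R1 and Y5, adding 2.
New total = 71 + 2 = 73.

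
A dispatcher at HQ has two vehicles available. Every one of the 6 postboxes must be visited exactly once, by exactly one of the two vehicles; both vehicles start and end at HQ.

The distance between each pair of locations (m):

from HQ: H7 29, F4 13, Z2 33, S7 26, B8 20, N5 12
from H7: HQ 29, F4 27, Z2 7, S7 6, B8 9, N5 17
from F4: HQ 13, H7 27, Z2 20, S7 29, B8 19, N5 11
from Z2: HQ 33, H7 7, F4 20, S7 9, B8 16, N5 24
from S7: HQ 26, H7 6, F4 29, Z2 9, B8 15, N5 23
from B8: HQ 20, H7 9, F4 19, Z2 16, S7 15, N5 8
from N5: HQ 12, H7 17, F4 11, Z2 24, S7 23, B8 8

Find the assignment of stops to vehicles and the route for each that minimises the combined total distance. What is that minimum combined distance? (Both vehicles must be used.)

Minimum combined distance: 97 m.

There are 2^5 − 1 = 31 ways to divide the 6 stops into two non-empty groups. For each, the best each vehicle can do is its own shortest tour through its group:
  {H7} + {F4, Z2, S7, B8, N5}: 58 + 77 = 135
  {F4} + {H7, Z2, S7, B8, N5}: 26 + 71 = 97
  {H7, F4} + {Z2, S7, B8, N5}: 69 + 71 = 140
  {Z2} + {H7, F4, S7, B8, N5}: 66 + 73 = 139
  {H7, Z2} + {F4, S7, B8, N5}: 69 + 73 = 142
  {F4, Z2} + {H7, S7, B8, N5}: 66 + 61 = 127
  … (31 splits in total)
Best: vehicle 1 HQ → F4 → HQ = 26; vehicle 2 HQ → S7 → Z2 → H7 → B8 → N5 → HQ = 71; combined 97.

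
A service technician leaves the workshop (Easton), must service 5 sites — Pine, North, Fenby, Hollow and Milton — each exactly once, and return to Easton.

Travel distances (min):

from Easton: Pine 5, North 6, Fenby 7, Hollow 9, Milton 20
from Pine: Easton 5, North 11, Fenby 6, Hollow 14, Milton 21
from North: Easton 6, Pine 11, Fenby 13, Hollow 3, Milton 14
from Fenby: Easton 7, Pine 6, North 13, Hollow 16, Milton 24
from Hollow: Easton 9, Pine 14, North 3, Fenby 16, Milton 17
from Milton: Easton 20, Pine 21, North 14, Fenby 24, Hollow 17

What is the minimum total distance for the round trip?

Minimum total distance: 60 min.

With 5 stops there are 5!/2 = 60 distinct round trips (a route and its reverse cost the same).
Easton - Pine - North - Fenby - Hollow - Milton - Easton: 5+11+13+16+17+20 = 82
Easton - Pine - North - Fenby - Milton - Hollow - Easton: 5+11+13+24+17+9 = 79
Easton - Pine - North - Hollow - Fenby - Milton - Easton: 5+11+3+16+24+20 = 79
Easton - Pine - North - Hollow - Milton - Fenby - Easton: 5+11+3+17+24+7 = 67
Easton - Pine - North - Milton - Fenby - Hollow - Easton: 5+11+14+24+16+9 = 79
Easton - Pine - North - Milton - Hollow - Fenby - Easton: 5+11+14+17+16+7 = 70
Easton - Pine - Fenby - North - Hollow - Milton - Easton: 5+6+13+3+17+20 = 64
Easton - Pine - Fenby - North - Milton - Hollow - Easton: 5+6+13+14+17+9 = 64
Easton - Pine - Fenby - Hollow - North - Milton - Easton: 5+6+16+3+14+20 = 64
Easton - Pine - Fenby - Hollow - Milton - North - Easton: 5+6+16+17+14+6 = 64
Easton - Pine - Fenby - Milton - North - Hollow - Easton: 5+6+24+14+3+9 = 61
Easton - Pine - Fenby - Milton - Hollow - North - Easton: 5+6+24+17+3+6 = 61
Easton - Pine - Hollow - North - Fenby - Milton - Easton: 5+14+3+13+24+20 = 79
Easton - Pine - Hollow - North - Milton - Fenby - Easton: 5+14+3+14+24+7 = 67
… (46 more)
Easton - North - Hollow - Milton - Pine - Fenby - Easton: 6+3+17+21+6+7 = 60  ← best
The minimum is 60.
One optimal route: Easton → North → Hollow → Milton → Pine → Fenby → Easton (or its reverse).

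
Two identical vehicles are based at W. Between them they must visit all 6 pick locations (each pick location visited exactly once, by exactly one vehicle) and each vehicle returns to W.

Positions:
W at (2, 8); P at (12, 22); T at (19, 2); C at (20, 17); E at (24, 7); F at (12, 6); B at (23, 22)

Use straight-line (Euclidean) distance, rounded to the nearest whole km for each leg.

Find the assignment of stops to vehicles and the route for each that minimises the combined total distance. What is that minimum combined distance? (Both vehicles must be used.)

Try each way of splitting the stops between the two vehicles (each non-empty) and, for each split, find the best tour for each vehicle:
  {P} + {T, C, E, F, B}: 34 + 66 = 100
  {T} + {P, C, E, F, B}: 36 + 67 = 103
  {P, T} + {C, E, F, B}: 56 + 63 = 119
  {C} + {P, T, E, F, B}: 40 + 68 = 108
  {P, C} + {T, E, F, B}: 46 + 65 = 111
  {T, C} + {P, E, F, B}: 53 + 65 = 118
  … (31 splits in total)
  {F} + {P, T, C, E, B}: 20 + 70 = 90  ← best
Best: vehicle 1 W → F → W = 20; vehicle 2 W → P → B → C → E → T → W = 70; combined 90.

Minimum combined distance: 90 km.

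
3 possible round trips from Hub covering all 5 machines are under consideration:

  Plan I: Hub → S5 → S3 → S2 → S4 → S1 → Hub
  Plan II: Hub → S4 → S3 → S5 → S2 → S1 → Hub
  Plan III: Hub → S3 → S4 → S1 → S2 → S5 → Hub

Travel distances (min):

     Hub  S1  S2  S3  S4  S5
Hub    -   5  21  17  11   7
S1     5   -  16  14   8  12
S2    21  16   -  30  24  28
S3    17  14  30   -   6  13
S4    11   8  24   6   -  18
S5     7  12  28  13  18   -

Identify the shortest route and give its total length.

Plan I: 7 + 13 + 30 + 24 + 8 + 5 = 87
Plan II: 11 + 6 + 13 + 28 + 16 + 5 = 79
Plan III: 17 + 6 + 8 + 16 + 28 + 7 = 82

79 min — Plan II is the shortest.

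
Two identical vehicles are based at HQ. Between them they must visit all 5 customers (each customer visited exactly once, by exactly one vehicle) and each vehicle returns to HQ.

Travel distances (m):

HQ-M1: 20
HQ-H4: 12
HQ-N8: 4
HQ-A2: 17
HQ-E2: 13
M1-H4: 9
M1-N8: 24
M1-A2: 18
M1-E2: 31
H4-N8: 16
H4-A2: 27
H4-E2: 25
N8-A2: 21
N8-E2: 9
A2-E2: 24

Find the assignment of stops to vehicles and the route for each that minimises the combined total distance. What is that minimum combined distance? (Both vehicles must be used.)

There are 2^4 − 1 = 15 ways to divide the 5 stops into two non-empty groups. For each, the best each vehicle can do is its own shortest tour through its group:
  {M1} + {H4, N8, A2, E2}: 40 + 76 = 116
  {H4} + {M1, N8, A2, E2}: 24 + 75 = 99
  {M1, H4} + {N8, A2, E2}: 41 + 54 = 95
  {N8} + {M1, H4, A2, E2}: 8 + 76 = 84
  {M1, N8} + {H4, A2, E2}: 48 + 76 = 124
  {H4, N8} + {M1, A2, E2}: 32 + 75 = 107
  … (15 splits in total)
  {M1, H4, A2} + {N8, E2}: 56 + 26 = 82  ← best
Best: vehicle 1 HQ → H4 → M1 → A2 → HQ = 56; vehicle 2 HQ → N8 → E2 → HQ = 26; combined 82.

82 m — the smallest possible combined total.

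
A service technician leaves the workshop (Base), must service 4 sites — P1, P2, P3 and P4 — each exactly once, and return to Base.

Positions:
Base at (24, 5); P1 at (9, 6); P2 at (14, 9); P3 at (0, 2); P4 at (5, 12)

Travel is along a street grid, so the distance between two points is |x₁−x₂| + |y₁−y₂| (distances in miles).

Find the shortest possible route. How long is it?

With 4 stops there are 4!/2 = 12 distinct round trips (a route and its reverse cost the same).
Base-P1-P2-P3-P4-Base: 16+8+21+15+26 = 86
Base-P1-P2-P4-P3-Base: 16+8+12+15+27 = 78
Base-P1-P3-P2-P4-Base: 16+13+21+12+26 = 88
Base-P1-P3-P4-P2-Base: 16+13+15+12+14 = 70
Base-P1-P4-P2-P3-Base: 16+10+12+21+27 = 86
Base-P1-P4-P3-P2-Base: 16+10+15+21+14 = 76
Base-P2-P1-P3-P4-Base: 14+8+13+15+26 = 76
Base-P2-P1-P4-P3-Base: 14+8+10+15+27 = 74
Base-P2-P3-P1-P4-Base: 14+21+13+10+26 = 84
Base-P2-P4-P1-P3-Base: 14+12+10+13+27 = 76
Base-P3-P1-P2-P4-Base: 27+13+8+12+26 = 86
Base-P3-P2-P1-P4-Base: 27+21+8+10+26 = 92
The minimum is 70.
One optimal route: Base → P1 → P3 → P4 → P2 → Base (or its reverse).

Minimum total distance: 70 miles.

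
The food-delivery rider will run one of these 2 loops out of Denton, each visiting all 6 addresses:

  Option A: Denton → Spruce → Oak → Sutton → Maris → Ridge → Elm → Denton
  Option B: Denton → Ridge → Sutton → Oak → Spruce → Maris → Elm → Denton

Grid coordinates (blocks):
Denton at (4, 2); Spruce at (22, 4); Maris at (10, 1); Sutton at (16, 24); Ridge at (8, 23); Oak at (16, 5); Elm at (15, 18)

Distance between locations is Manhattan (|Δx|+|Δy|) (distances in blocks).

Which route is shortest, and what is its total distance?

124 blocks — Option B is the shortest.

Option A: 20 + 7 + 19 + 29 + 24 + 12 + 27 = 138
Option B: 25 + 9 + 19 + 7 + 15 + 22 + 27 = 124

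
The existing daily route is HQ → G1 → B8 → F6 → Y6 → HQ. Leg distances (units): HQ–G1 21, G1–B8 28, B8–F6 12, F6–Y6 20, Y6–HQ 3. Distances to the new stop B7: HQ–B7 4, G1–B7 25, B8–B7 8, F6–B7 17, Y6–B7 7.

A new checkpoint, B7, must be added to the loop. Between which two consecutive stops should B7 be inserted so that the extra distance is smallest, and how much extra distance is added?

Insertion cost between consecutive stops i–j is d(i,B7) + d(B7,j) − d(i,j):
  between HQ and G1: 4 + 25 − 21 = 8
  between G1 and B8: 25 + 8 − 28 = 5
  between B8 and F6: 8 + 17 − 12 = 13
  between F6 and Y6: 17 + 7 − 20 = 4
  between Y6 and HQ: 7 + 4 − 3 = 8
Cheapest insertion is between F6 and Y6, adding 4.
New total = 84 + 4 = 88.

+4 — insert B7 between F6 and Y6.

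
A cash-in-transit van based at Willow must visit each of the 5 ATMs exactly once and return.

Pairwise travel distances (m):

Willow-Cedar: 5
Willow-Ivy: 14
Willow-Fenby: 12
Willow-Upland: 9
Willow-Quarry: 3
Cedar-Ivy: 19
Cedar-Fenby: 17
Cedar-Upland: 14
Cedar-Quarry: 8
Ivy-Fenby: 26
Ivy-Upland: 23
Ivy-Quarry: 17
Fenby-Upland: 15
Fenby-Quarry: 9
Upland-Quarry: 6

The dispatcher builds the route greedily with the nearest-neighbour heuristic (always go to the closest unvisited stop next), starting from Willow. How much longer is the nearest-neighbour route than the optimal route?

Excess over optimum: 6 m.

From Willow: Quarry=3, Cedar=5, Upland=9, Fenby=12, Ivy=14 → choose Quarry (3).
From Quarry: Upland=6, Cedar=8, Fenby=9, Ivy=17 → choose Upland (6).
From Upland: Cedar=14, Fenby=15, Ivy=23 → choose Cedar (14).
From Cedar: Fenby=17, Ivy=19 → choose Fenby (17).
From Fenby: Ivy=26 → choose Ivy (26).
NN route Willow → Quarry → Upland → Cedar → Fenby → Ivy → Willow costs 80.
Optimal: Willow → Cedar → Ivy → Fenby → Upland → Quarry → Willow costs 74 (by enumerating all 60 distinct tours).
Excess = 80 − 74 = 6.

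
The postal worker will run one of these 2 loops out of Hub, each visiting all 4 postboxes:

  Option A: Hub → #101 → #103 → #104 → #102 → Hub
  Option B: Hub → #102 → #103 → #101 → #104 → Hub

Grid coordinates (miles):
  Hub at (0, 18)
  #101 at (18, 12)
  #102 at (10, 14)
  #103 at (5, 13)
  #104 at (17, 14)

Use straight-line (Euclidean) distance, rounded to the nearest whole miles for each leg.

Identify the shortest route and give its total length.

Option A: 19 + 13 + 12 + 7 + 11 = 62
Option B: 11 + 5 + 13 + 2 + 17 = 48

48 miles — Option B is the shortest.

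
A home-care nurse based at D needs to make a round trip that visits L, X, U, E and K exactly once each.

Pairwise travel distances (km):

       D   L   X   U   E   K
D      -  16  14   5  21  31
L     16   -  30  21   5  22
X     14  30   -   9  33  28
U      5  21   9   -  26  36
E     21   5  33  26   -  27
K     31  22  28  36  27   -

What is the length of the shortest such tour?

Shortest round trip = 90 km.

D-L-X-U-E-K-D: 16+30+9+26+27+31 = 139
D-L-X-U-K-E-D: 16+30+9+36+27+21 = 139
D-L-X-E-U-K-D: 16+30+33+26+36+31 = 172
D-L-X-E-K-U-D: 16+30+33+27+36+5 = 147
D-L-X-K-U-E-D: 16+30+28+36+26+21 = 157
D-L-X-K-E-U-D: 16+30+28+27+26+5 = 132
D-L-U-X-E-K-D: 16+21+9+33+27+31 = 137
D-L-U-X-K-E-D: 16+21+9+28+27+21 = 122
D-L-U-E-X-K-D: 16+21+26+33+28+31 = 155
D-L-U-E-K-X-D: 16+21+26+27+28+14 = 132
D-L-U-K-X-E-D: 16+21+36+28+33+21 = 155
D-L-U-K-E-X-D: 16+21+36+27+33+14 = 147
D-L-E-X-U-K-D: 16+5+33+9+36+31 = 130
D-L-E-X-K-U-D: 16+5+33+28+36+5 = 123
… (46 more)
D-L-E-K-X-U-D: 16+5+27+28+9+5 = 90  ← best
The minimum is 90.
One optimal route: D → L → E → K → X → U → D (or its reverse).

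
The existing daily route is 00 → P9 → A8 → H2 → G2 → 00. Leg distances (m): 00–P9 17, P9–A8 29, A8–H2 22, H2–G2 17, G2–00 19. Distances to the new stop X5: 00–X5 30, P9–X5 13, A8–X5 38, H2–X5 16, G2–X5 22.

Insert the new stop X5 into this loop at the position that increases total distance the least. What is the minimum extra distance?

Insertion cost between consecutive stops i–j is d(i,X5) + d(X5,j) − d(i,j):
  between 00 and P9: 30 + 13 − 17 = 26
  between P9 and A8: 13 + 38 − 29 = 22
  between A8 and H2: 38 + 16 − 22 = 32
  between H2 and G2: 16 + 22 − 17 = 21
  between G2 and 00: 22 + 30 − 19 = 33
Cheapest insertion is between H2 and G2, adding 21.
New total = 104 + 21 = 125.

Minimum extra distance: 21 m, inserting X5 between H2 and G2.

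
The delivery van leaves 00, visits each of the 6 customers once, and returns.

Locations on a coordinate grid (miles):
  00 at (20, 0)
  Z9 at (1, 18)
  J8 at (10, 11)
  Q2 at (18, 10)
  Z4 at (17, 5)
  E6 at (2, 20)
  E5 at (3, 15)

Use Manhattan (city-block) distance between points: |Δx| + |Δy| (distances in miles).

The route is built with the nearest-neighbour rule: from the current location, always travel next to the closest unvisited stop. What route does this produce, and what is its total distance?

Nearest-neighbour total = 80 miles; route 00 → Z4 → Q2 → J8 → E5 → Z9 → E6 → 00.

00 → [Z4:8 / Q2:12 / J8:21 / E5:32 / Z9:37 / E6:38] → Z4 (8)
Z4 → [Q2:6 / J8:13 / E5:24 / Z9:29 / E6:30] → Q2 (6)
Q2 → [J8:9 / E5:20 / Z9:25 / E6:26] → J8 (9)
J8 → [E5:11 / Z9:16 / E6:17] → E5 (11)
E5 → [Z9:5 / E6:6] → Z9 (5)
Z9 → [E6:3] → E6 (3)
Return E6→00: 38.
Total = 8 + 6 + 9 + 11 + 5 + 3 + 38 = 80.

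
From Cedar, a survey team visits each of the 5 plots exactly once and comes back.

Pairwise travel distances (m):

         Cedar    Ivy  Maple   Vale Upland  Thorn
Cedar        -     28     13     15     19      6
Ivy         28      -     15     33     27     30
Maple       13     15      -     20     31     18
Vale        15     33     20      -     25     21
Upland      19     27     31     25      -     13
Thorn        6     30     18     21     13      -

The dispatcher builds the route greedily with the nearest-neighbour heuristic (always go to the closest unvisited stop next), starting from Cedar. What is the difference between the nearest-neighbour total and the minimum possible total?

11 m longer than the optimal tour.

From Cedar: Thorn=6, Maple=13, Vale=15, Upland=19, Ivy=28 → choose Thorn (6).
From Thorn: Upland=13, Maple=18, Vale=21, Ivy=30 → choose Upland (13).
From Upland: Vale=25, Ivy=27, Maple=31 → choose Vale (25).
From Vale: Maple=20, Ivy=33 → choose Maple (20).
From Maple: Ivy=15 → choose Ivy (15).
NN route Cedar → Thorn → Upland → Vale → Maple → Ivy → Cedar costs 107.
Optimal: Cedar → Vale → Maple → Ivy → Upland → Thorn → Cedar costs 96 (by enumerating all 60 distinct tours).
Excess = 107 − 96 = 11.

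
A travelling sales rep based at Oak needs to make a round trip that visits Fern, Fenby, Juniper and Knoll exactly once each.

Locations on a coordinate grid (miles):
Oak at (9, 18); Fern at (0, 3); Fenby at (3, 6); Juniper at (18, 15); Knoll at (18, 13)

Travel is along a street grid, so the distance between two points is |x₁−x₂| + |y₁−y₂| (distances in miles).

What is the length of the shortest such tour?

Oak-Fern-Fenby-Juniper-Knoll-Oak: 24+6+24+2+14 = 70
Oak-Fern-Fenby-Knoll-Juniper-Oak: 24+6+22+2+12 = 66
Oak-Fern-Juniper-Fenby-Knoll-Oak: 24+30+24+22+14 = 114
Oak-Fern-Juniper-Knoll-Fenby-Oak: 24+30+2+22+18 = 96
Oak-Fern-Knoll-Fenby-Juniper-Oak: 24+28+22+24+12 = 110
Oak-Fern-Knoll-Juniper-Fenby-Oak: 24+28+2+24+18 = 96
Oak-Fenby-Fern-Juniper-Knoll-Oak: 18+6+30+2+14 = 70
Oak-Fenby-Fern-Knoll-Juniper-Oak: 18+6+28+2+12 = 66
Oak-Fenby-Juniper-Fern-Knoll-Oak: 18+24+30+28+14 = 114
Oak-Fenby-Knoll-Fern-Juniper-Oak: 18+22+28+30+12 = 110
Oak-Juniper-Fern-Fenby-Knoll-Oak: 12+30+6+22+14 = 84
Oak-Juniper-Fenby-Fern-Knoll-Oak: 12+24+6+28+14 = 84
The minimum is 66.
One optimal route: Oak → Fern → Fenby → Knoll → Juniper → Oak (or its reverse).

Shortest round trip = 66 miles.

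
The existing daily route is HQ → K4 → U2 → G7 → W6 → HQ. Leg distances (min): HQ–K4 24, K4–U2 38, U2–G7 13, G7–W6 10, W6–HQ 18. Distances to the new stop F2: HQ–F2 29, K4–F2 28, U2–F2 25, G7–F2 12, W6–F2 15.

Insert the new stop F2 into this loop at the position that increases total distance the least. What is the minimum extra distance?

Insertion cost between consecutive stops i–j is d(i,F2) + d(F2,j) − d(i,j):
  between HQ and K4: 29 + 28 − 24 = 33
  between K4 and U2: 28 + 25 − 38 = 15
  between U2 and G7: 25 + 12 − 13 = 24
  between G7 and W6: 12 + 15 − 10 = 17
  between W6 and HQ: 15 + 29 − 18 = 26
Cheapest insertion is between K4 and U2, adding 15.
New total = 103 + 15 = 118.

+15 min — insert F2 between K4 and U2.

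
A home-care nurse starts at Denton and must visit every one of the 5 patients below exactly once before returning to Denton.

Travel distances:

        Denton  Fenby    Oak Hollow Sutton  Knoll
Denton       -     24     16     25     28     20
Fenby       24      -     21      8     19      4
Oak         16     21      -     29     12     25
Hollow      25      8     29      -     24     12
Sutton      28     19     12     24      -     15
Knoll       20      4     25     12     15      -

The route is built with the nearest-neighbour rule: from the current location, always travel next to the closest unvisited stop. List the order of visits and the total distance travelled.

Denton → [Oak:16 / Knoll:20 / Fenby:24 / Hollow:25 / Sutton:28] → Oak (16)
Oak → [Sutton:12 / Fenby:21 / Knoll:25 / Hollow:29] → Sutton (12)
Sutton → [Knoll:15 / Fenby:19 / Hollow:24] → Knoll (15)
Knoll → [Fenby:4 / Hollow:12] → Fenby (4)
Fenby → [Hollow:8] → Hollow (8)
Return Hollow→Denton: 25.
Total = 16 + 12 + 15 + 4 + 8 + 25 = 80.

80 along Denton → Oak → Sutton → Knoll → Fenby → Hollow → Denton.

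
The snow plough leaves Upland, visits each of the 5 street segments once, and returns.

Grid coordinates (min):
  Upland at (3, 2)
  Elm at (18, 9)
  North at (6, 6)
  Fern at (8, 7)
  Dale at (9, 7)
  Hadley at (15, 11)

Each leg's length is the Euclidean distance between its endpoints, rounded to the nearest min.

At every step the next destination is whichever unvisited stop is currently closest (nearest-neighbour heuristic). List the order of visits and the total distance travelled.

Upland → [North:5 / Fern:7 / Dale:8 / Hadley:15 / Elm:17] → North (5)
North → [Fern:2 / Dale:3 / Hadley:10 / Elm:12] → Fern (2)
Fern → [Dale:1 / Hadley:8 / Elm:10] → Dale (1)
Dale → [Hadley:7 / Elm:9] → Hadley (7)
Hadley → [Elm:4] → Elm (4)
Return Elm→Upland: 17.
Total = 5 + 2 + 1 + 7 + 4 + 17 = 36.

Nearest-neighbour total = 36 min; route Upland → North → Fern → Dale → Hadley → Elm → Upland.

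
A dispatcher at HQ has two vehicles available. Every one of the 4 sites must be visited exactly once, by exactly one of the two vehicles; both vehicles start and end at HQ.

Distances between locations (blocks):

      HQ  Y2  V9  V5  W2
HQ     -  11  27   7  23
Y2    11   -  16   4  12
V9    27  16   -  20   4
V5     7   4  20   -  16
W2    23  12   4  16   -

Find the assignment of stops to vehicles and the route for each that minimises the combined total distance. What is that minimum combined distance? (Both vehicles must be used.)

There are 2^3 − 1 = 7 ways to divide the 4 stops into two non-empty groups. For each, the best each vehicle can do is its own shortest tour through its group:
  {Y2} + {V9, V5, W2}: 22 + 54 = 76
  {V9} + {Y2, V5, W2}: 54 + 46 = 100
  {Y2, V9} + {V5, W2}: 54 + 46 = 100
  {V5} + {Y2, V9, W2}: 14 + 54 = 68
  {Y2, V5} + {V9, W2}: 22 + 54 = 76
  {V9, V5} + {Y2, W2}: 54 + 46 = 100
  … (7 splits in total)
Best: vehicle 1 HQ → V5 → HQ = 14; vehicle 2 HQ → Y2 → V9 → W2 → HQ = 54; combined 68.

Minimum combined distance: 68 blocks.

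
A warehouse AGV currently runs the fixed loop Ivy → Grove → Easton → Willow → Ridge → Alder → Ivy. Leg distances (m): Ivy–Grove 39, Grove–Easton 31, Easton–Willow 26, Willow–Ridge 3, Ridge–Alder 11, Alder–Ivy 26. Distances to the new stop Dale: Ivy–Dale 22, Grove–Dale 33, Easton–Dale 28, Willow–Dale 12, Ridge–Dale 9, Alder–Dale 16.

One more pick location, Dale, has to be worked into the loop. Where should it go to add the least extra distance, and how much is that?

Minimum extra distance: 12 m, inserting Dale between Alder and Ivy.

Insertion cost between consecutive stops i–j is d(i,Dale) + d(Dale,j) − d(i,j):
  between Ivy and Grove: 22 + 33 − 39 = 16
  between Grove and Easton: 33 + 28 − 31 = 30
  between Easton and Willow: 28 + 12 − 26 = 14
  between Willow and Ridge: 12 + 9 − 3 = 18
  between Ridge and Alder: 9 + 16 − 11 = 14
  between Alder and Ivy: 16 + 22 − 26 = 12
Cheapest insertion is between Alder and Ivy, adding 12.
New total = 136 + 12 = 148.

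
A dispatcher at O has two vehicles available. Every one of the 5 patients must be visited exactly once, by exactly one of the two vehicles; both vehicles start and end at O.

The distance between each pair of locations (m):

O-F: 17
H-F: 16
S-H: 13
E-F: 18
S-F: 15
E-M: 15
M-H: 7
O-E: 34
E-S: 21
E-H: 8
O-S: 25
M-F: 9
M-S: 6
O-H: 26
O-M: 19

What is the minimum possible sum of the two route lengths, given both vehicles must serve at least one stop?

There are 2^4 − 1 = 15 ways to divide the 5 stops into two non-empty groups. For each, the best each vehicle can do is its own shortest tour through its group:
  {E} + {M, S, H, F}: 68 + 71 = 139
  {M} + {E, S, H, F}: 38 + 81 = 119
  {E, M} + {S, H, F}: 68 + 71 = 139
  {S} + {E, M, H, F}: 50 + 69 = 119
  {E, S} + {M, H, F}: 80 + 59 = 139
  {M, S} + {E, H, F}: 50 + 69 = 119
  … (15 splits in total)
  {E, M, S, H} + {F}: 80 + 34 = 114  ← best
Best: vehicle 1 O → E → H → M → S → O = 80; vehicle 2 O → F → O = 34; combined 114.

Minimum combined distance: 114 m.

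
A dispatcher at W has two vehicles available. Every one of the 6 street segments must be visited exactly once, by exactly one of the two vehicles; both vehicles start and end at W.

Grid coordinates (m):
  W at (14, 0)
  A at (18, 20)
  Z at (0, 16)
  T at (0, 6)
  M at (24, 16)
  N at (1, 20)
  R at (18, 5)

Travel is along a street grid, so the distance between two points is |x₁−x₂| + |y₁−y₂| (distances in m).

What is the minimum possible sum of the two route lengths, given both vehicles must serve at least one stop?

Try each way of splitting the stops between the two vehicles (each non-empty) and, for each split, find the best tour for each vehicle:
  {A} + {Z, T, M, N, R}: 48 + 88 = 136
  {Z} + {A, T, M, N, R}: 60 + 88 = 148
  {A, Z} + {T, M, N, R}: 76 + 88 = 164
  {T} + {A, Z, M, N, R}: 40 + 88 = 128
  {A, T} + {Z, M, N, R}: 76 + 88 = 164
  {Z, T} + {A, M, N, R}: 60 + 86 = 146
  … (31 splits in total)
  {A, Z, T, M, N} + {R}: 88 + 18 = 106  ← best
Best: vehicle 1 W → T → Z → N → A → M → W = 88; vehicle 2 W → R → W = 18; combined 106.

Minimum combined distance: 106 m.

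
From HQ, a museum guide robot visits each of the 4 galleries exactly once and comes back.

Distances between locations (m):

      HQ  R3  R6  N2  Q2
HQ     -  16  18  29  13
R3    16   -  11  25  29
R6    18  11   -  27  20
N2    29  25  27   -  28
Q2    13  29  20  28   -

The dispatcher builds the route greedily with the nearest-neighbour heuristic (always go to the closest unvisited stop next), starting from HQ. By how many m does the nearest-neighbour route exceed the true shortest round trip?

From HQ: Q2=13, R3=16, R6=18, N2=29 → choose Q2 (13).
From Q2: R6=20, N2=28, R3=29 → choose R6 (20).
From R6: R3=11, N2=27 → choose R3 (11).
From R3: N2=25 → choose N2 (25).
NN route HQ → Q2 → R6 → R3 → N2 → HQ costs 98.
Optimal: HQ → R3 → R6 → N2 → Q2 → HQ costs 95 (by enumerating all 12 distinct tours).
Excess = 98 − 95 = 3.

3 m longer than the optimal tour.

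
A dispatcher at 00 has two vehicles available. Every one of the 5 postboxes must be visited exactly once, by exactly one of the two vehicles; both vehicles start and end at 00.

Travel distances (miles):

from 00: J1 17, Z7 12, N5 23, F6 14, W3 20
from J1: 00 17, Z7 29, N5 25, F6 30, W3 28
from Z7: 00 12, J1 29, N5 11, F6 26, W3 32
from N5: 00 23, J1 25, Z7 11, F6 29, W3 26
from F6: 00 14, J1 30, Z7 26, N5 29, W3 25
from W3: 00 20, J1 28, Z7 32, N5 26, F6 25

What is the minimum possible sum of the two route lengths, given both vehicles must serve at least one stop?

122 miles — the smallest possible combined total.

Check every non-empty split of the stops between the two vehicles; for each half take its own optimal tour:
  {J1} + {Z7, N5, F6, W3}: 34 + 88 = 122
  {Z7} + {J1, N5, F6, W3}: 24 + 107 = 131
  {J1, Z7} + {N5, F6, W3}: 58 + 88 = 146
  {N5} + {J1, Z7, F6, W3}: 46 + 108 = 154
  {J1, N5} + {Z7, F6, W3}: 65 + 83 = 148
  {Z7, N5} + {J1, F6, W3}: 46 + 84 = 130
  … (15 splits in total)
Best: vehicle 1 00 → J1 → 00 = 34; vehicle 2 00 → Z7 → N5 → W3 → F6 → 00 = 88; combined 122.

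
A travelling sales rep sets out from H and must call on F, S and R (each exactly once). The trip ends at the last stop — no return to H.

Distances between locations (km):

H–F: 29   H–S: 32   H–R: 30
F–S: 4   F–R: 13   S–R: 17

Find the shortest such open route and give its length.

There are 3! = 6 possible orderings.
H → F → S → R: 29+4+17 = 50
H → F → R → S: 29+13+17 = 59
H → S → F → R: 32+4+13 = 49
H → S → R → F: 32+17+13 = 62
H → R → F → S: 30+13+4 = 47
H → R → S → F: 30+17+4 = 51
The minimum is 47.
One shortest path: H → R → F → S.

Shortest open route: 47 km.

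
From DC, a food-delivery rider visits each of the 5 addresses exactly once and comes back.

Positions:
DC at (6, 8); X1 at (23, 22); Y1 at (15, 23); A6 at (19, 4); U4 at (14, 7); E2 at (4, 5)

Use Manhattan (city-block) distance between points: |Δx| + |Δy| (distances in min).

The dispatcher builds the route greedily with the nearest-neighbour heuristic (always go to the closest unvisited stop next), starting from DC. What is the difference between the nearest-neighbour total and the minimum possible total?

The nearest-neighbour route is 2 min longer than optimal.

From DC: E2=5, U4=9, A6=17, Y1=24, X1=31 → choose E2 (5).
From E2: U4=12, A6=16, Y1=29, X1=36 → choose U4 (12).
From U4: A6=8, Y1=17, X1=24 → choose A6 (8).
From A6: X1=22, Y1=23 → choose X1 (22).
From X1: Y1=9 → choose Y1 (9).
NN route DC → E2 → U4 → A6 → X1 → Y1 → DC costs 80.
Optimal: DC → U4 → Y1 → X1 → A6 → E2 → DC costs 78 (by enumerating all 60 distinct tours).
Excess = 80 − 78 = 2.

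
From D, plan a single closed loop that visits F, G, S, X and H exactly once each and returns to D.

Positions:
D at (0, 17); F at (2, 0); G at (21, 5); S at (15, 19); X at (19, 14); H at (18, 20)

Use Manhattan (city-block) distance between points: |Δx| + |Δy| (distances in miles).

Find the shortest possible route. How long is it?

With 5 stops there are 5!/2 = 60 distinct round trips (a route and its reverse cost the same).
D→F→G→S→X→H→D: 19+24+20+9+7+21 = 100
D→F→G→S→H→X→D: 19+24+20+4+7+22 = 96
D→F→G→X→S→H→D: 19+24+11+9+4+21 = 88
D→F→G→X→H→S→D: 19+24+11+7+4+17 = 82
D→F→G→H→S→X→D: 19+24+18+4+9+22 = 96
D→F→G→H→X→S→D: 19+24+18+7+9+17 = 94
D→F→S→G→X→H→D: 19+32+20+11+7+21 = 110
D→F→S→G→H→X→D: 19+32+20+18+7+22 = 118
D→F→S→X→G→H→D: 19+32+9+11+18+21 = 110
D→F→S→X→H→G→D: 19+32+9+7+18+33 = 118
D→F→S→H→G→X→D: 19+32+4+18+11+22 = 106
D→F→S→H→X→G→D: 19+32+4+7+11+33 = 106
D→F→X→G→S→H→D: 19+31+11+20+4+21 = 106
D→F→X→G→H→S→D: 19+31+11+18+4+17 = 100
… (46 more)
The minimum is 82.
One optimal route: D → F → G → X → H → S → D (or its reverse).

82 miles — the shortest possible round trip.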